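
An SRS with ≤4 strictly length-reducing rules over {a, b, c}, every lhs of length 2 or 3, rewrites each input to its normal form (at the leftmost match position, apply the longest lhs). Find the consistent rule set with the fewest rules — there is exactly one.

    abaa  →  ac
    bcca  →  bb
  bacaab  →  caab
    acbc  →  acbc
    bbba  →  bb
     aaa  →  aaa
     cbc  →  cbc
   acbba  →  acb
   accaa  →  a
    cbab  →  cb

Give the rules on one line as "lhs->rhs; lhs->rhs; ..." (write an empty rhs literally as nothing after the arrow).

ba->; baa->c; cca->b

  | abaa => ac
  | bcca => bb
  | bacaab => caab
  | acbc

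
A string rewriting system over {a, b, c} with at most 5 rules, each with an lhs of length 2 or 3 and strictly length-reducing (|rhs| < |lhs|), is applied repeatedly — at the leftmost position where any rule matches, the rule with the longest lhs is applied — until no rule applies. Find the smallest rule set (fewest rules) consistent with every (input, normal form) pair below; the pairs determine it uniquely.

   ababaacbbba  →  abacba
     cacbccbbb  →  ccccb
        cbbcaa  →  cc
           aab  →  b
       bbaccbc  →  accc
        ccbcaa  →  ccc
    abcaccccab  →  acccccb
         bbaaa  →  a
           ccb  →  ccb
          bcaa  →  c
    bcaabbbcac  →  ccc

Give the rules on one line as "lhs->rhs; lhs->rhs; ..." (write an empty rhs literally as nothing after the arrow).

  | ababaacbbba => ababcbbba => abacbbba => abacba
  | cacbccbbb => ccbccbbb => ccccbbb => ccccb
  | cbbcaa => ccaa => cca => cc
  | aab => b

aa->; bb->; bc->c; ca->c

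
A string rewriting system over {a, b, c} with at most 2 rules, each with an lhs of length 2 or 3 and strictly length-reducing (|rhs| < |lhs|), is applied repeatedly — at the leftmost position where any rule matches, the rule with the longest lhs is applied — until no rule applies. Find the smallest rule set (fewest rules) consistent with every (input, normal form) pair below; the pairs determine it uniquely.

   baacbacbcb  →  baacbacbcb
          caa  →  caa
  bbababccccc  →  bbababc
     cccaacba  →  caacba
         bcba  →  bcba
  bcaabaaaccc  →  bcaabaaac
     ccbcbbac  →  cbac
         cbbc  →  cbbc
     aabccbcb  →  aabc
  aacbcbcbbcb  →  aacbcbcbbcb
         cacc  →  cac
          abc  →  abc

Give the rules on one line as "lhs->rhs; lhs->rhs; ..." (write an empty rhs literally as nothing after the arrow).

cc->c; ccb->c

  | baacbacbcb
  | caa
  | bbababccccc => bbababcccc => bbababccc => bbababcc => bbababc
  | cccaacba => ccaacba => caacba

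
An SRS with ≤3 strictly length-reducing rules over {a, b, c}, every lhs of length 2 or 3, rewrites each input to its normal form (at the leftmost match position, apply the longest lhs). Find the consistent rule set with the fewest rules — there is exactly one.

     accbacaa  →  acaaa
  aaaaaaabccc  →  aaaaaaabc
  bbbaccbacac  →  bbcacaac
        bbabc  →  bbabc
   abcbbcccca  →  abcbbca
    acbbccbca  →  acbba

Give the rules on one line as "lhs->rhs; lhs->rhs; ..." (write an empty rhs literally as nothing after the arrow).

bac->ca; cbc->; cc->c

  | accbacaa => acbacaa => accaaa => acaaa
  | aaaaaaabccc => aaaaaaabcc => aaaaaaabc
  | bbbaccbacac => bbcacbacac => bbcaccaac => bbcacaac
  | bbabc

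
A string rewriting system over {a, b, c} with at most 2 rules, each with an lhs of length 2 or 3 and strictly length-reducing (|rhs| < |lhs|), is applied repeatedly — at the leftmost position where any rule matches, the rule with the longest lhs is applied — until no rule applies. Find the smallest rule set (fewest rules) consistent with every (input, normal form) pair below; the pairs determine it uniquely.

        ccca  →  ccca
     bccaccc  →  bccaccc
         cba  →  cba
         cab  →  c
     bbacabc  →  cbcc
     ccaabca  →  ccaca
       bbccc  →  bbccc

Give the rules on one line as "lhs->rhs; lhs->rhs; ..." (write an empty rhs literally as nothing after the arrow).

  | ccca
  | bccaccc
  | cba
  | cab => c

ab->; bba->cb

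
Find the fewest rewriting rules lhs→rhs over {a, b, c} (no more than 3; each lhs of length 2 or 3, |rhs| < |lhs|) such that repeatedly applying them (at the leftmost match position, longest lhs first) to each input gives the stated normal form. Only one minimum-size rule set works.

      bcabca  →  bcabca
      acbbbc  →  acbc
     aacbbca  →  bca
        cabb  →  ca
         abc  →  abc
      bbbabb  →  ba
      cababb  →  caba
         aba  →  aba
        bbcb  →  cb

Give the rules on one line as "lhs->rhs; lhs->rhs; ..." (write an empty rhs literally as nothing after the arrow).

  | bcabca
  | acbbbc => acbc
  | aacbbca => bbbca => bca
  | cabb => ca

aac->b; bb->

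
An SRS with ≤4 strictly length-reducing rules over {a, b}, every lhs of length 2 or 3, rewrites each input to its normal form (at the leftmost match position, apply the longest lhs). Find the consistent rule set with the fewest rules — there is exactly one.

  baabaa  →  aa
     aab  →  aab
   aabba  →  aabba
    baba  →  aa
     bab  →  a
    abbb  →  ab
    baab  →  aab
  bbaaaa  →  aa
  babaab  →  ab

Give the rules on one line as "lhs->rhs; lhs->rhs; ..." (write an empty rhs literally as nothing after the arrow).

aaa->a; baa->aa; bab->a; bbb->b

  | baabaa => aabaa => aaaa => aa
  | aab
  | aabba
  | baba => aa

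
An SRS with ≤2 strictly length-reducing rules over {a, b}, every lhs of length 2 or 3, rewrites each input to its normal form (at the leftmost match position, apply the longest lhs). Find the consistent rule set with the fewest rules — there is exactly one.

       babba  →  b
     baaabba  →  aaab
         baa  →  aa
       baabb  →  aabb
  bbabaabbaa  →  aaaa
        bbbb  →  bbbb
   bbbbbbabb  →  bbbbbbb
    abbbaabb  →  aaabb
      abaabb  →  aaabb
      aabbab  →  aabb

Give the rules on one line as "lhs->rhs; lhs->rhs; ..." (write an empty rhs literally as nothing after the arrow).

  | babba => bba => b
  | baaabba => aaabba => aaab
  | baa => aa
  | baabb => aabb

ba->; baa->aa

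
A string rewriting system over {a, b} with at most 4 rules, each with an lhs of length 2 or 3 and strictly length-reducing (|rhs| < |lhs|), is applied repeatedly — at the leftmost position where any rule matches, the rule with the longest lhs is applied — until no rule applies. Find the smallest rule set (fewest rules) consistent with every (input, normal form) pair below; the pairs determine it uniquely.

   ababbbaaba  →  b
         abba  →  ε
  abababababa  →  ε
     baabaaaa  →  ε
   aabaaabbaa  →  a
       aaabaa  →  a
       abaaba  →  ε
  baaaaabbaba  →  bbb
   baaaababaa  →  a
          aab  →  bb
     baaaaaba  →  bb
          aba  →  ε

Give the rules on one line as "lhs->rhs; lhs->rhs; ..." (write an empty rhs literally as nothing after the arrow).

  | ababbbaaba => abbbbaaba => bbbaaba => bbaba => bba => b
  | abba => ba => ε
  | abababababa => abbabababa => babababa => bababa => baba => ba => ε
  | baabaaaa => abaaaa => abaaa => abaa => aba => ab => ε

aab->bb; ab->; aba->ab; ba->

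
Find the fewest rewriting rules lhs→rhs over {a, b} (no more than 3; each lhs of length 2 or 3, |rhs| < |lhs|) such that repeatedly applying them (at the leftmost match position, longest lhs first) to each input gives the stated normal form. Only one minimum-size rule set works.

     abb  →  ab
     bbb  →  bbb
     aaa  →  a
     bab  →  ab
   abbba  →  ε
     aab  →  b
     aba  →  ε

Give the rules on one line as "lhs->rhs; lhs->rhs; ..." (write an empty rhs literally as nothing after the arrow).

aa->; abb->ab; ba->a

  | abb => ab
  | bbb
  | aaa => a
  | bab => ab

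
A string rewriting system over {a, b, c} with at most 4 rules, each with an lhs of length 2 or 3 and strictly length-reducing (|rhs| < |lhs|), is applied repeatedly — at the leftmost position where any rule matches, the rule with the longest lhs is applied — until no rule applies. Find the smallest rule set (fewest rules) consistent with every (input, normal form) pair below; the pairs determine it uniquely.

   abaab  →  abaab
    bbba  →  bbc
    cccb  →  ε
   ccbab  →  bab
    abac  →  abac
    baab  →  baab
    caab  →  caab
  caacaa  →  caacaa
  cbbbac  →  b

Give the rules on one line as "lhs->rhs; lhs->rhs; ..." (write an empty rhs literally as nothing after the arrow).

  | abaab
  | bbba => bbc
  | cccb => cb => ε
  | ccbab => bab

bba->bc; cb->; cc->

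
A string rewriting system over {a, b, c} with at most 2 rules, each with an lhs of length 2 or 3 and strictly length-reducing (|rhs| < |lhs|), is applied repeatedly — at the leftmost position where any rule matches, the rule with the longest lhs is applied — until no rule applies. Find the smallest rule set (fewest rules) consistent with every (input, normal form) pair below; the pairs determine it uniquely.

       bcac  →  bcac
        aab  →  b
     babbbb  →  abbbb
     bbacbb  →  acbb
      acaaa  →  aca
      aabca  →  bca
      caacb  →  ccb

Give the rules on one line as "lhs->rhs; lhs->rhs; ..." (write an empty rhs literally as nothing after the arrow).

  | bcac
  | aab => b
  | babbbb => abbbb
  | bbacbb => bacbb => acbb

aa->; ba->a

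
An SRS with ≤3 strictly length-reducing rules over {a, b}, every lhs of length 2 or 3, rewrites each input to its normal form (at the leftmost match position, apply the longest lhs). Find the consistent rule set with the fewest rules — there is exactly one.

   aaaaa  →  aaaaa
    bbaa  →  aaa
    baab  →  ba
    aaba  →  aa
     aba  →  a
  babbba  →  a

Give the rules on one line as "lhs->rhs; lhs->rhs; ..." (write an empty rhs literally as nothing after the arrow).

ab->; bb->a

  | aaaaa
  | bbaa => aaa
  | baab => ba
  | aaba => aa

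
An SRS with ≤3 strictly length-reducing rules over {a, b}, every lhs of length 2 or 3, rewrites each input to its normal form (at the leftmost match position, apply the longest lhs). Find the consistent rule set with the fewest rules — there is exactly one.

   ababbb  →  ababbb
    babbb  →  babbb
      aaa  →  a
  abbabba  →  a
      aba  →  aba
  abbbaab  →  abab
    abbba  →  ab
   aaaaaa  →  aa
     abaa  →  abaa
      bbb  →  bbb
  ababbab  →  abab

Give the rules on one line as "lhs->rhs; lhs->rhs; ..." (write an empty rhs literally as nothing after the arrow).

aaa->a; bba->

  | ababbb
  | babbb
  | aaa => a
  | abbabba => abba => a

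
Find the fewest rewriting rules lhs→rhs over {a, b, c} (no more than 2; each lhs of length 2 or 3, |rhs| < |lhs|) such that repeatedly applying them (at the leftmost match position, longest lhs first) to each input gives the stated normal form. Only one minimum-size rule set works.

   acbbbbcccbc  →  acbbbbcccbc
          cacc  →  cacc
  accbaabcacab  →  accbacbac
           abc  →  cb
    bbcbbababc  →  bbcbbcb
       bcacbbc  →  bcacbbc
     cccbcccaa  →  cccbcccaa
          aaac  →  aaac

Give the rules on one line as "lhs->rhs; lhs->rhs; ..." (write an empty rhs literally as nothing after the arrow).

ab->; abc->cb

  | acbbbbcccbc
  | cacc
  | accbaabcacab => accbacbacab => accbacbac
  | abc => cb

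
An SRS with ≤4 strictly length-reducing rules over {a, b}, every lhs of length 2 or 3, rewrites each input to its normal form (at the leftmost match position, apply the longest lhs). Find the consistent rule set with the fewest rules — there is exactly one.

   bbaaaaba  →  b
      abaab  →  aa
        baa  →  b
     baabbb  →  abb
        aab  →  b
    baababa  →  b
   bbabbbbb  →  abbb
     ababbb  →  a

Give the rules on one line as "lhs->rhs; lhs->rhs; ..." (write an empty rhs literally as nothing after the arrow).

  | bbaaaaba => bbaaaba => bbaaba => bbaba => baa => ba => b
  | abaab => abab => aa
  | baa => ba => b
  | baabbb => babbb => abb

aab->ba; ba->b; bab->a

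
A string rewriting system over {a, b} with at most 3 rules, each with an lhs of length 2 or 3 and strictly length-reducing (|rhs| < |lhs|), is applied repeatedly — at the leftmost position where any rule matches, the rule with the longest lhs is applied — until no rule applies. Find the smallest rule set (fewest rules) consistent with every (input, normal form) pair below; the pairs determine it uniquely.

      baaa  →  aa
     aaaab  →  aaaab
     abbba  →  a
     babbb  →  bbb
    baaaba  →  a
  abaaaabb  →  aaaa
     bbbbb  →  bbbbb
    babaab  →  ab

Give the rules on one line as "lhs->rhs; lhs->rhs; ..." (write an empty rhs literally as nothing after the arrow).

aba->; abb->aa; ba->

  | baaa => aa
  | aaaab
  | abbba => aaba => a
  | babbb => bbb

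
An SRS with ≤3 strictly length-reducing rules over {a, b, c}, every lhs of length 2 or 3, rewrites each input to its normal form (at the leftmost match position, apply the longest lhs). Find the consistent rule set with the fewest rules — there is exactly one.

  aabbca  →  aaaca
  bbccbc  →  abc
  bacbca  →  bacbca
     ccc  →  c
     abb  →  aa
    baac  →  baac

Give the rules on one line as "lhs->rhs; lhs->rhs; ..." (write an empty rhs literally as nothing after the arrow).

  | aabbca => aaaca
  | bbccbc => accbc => abc
  | bacbca
  | ccc => c

bb->a; cc->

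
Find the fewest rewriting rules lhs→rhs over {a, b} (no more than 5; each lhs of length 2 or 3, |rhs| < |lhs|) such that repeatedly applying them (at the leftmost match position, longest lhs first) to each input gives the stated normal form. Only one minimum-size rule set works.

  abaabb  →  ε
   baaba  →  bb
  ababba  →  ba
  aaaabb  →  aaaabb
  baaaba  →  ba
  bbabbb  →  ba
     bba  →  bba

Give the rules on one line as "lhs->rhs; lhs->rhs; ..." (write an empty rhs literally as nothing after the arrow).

aba->ba; baa->bb; bab->; bbb->ba

  | abaabb => baabb => bbbb => bab => ε
  | baaba => bbba => baa => bb
  | ababba => babba => ba
  | aaaabb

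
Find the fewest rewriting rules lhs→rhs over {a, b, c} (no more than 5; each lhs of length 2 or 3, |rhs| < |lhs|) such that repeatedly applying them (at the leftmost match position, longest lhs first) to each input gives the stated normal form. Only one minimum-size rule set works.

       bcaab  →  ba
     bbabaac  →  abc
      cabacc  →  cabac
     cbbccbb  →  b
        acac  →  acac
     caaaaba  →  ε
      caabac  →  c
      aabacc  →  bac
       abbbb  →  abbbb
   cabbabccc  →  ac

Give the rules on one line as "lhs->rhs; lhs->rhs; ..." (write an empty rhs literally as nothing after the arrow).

  | bcaab => bcb => ba
  | bbabaac => babaac => abaac => abc
  | cabacc => cabac
  | cbbccbb => abccbb => abcbb => abab => aab => b

aa->; bab->ab; cb->a; cc->c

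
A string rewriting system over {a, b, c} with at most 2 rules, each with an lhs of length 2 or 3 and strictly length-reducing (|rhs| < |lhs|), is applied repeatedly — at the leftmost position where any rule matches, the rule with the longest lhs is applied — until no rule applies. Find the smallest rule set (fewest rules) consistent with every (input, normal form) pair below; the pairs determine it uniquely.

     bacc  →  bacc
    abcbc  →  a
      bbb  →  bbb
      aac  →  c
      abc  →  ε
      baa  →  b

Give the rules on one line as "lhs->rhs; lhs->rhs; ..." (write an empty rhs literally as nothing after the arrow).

aa->; bc->a

  | bacc
  | abcbc => aabc => bc => a
  | bbb
  | aac => c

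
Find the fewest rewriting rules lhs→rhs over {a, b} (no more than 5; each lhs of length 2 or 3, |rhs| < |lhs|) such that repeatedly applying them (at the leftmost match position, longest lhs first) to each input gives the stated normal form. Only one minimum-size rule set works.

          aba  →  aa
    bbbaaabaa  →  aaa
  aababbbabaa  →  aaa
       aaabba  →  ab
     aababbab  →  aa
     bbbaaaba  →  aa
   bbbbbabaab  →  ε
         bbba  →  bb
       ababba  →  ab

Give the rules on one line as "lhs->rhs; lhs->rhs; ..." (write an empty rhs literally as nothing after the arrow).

aab->ab; aba->aa; ba->; bab->a

  | aba => aa
  | bbbaaabaa => bbaabaa => babaa => aaa
  | aababbbabaa => ababbbabaa => aabbbabaa => abbbabaa => abbaaa => abaa => aaa
  | aaabba => aabba => abba => ab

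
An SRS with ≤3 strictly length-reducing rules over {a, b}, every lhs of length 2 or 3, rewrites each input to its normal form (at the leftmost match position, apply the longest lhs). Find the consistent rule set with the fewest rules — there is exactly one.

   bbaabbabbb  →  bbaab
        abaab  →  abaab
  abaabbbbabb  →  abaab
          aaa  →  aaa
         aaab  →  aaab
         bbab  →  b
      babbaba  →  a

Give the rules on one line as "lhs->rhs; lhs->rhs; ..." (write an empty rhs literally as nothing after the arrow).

abb->ab; bab->

  | bbaabbabbb => bbaababbb => bbaabb => bbaab
  | abaab
  | abaabbbbabb => abaabbbabb => abaabbabb => abaababb => abaab
  | aaa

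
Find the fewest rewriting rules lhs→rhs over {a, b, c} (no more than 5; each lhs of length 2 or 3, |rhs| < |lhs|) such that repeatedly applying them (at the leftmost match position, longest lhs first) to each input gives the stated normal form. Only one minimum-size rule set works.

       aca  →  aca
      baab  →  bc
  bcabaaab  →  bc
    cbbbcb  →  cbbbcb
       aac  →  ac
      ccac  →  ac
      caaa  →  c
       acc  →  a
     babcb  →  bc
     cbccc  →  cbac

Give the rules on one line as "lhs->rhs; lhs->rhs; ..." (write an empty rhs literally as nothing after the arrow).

aa->a; aaa->; ab->c; cc->a

  | aca
  | baab => bab => bc
  | bcabaaab => bccaaab => baaaab => bab => bc
  | cbbbcb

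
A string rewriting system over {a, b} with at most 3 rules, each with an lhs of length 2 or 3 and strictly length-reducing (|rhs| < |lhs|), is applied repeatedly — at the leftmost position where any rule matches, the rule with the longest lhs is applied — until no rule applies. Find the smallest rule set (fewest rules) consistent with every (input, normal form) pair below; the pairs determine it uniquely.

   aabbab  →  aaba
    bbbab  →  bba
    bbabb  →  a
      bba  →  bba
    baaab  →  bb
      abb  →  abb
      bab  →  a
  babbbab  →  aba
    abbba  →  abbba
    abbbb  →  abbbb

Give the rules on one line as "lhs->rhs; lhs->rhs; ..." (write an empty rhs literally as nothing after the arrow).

aaa->; bab->a

  | aabbab => aaba
  | bbbab => bba
  | bbabb => bab => a
  | bba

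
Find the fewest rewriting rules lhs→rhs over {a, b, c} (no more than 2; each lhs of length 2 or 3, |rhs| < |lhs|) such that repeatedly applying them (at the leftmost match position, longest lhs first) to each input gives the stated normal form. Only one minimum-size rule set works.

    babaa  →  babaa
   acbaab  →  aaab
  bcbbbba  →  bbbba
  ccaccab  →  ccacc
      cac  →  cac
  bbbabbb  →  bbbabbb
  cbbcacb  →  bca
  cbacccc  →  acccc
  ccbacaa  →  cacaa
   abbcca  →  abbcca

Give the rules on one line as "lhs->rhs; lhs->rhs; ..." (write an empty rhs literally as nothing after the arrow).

  | babaa
  | acbaab => aaab
  | bcbbbba => bbbba
  | ccaccab => ccacc

cab->c; cb->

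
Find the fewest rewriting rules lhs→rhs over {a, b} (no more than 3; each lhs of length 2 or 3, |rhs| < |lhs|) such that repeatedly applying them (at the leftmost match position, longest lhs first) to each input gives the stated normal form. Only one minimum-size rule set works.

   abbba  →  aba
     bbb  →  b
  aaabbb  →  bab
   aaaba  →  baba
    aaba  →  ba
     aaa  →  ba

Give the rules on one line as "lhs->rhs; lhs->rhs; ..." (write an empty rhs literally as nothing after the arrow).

aa->b; bb->b

  | abbba => abba => aba
  | bbb => bb => b
  | aaabbb => babbb => babb => bab
  | aaaba => baba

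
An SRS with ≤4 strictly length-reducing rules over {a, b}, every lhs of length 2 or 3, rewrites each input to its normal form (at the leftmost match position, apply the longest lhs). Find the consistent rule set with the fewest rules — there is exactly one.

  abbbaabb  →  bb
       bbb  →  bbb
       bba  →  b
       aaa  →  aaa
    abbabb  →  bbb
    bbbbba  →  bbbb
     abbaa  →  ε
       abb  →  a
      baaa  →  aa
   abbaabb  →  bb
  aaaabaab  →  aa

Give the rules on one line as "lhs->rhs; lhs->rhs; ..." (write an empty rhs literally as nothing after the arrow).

ab->a; aba->b; ba->

  | abbbaabb => abbaabb => abaabb => babb => bb
  | bbb
  | bba => b
  | aaa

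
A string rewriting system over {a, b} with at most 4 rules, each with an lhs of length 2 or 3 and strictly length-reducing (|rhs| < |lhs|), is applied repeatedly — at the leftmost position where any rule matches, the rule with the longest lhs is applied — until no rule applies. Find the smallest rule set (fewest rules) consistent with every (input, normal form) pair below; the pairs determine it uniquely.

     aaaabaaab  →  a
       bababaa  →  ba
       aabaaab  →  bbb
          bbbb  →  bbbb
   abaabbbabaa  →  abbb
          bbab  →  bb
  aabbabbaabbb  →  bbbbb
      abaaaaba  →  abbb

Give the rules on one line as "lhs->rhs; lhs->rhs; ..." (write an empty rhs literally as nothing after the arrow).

aab->bb; bab->a; bba->b

  | aaaabaaab => aabbaaab => bbbaaab => bbaab => bab => a
  | bababaa => aabaa => bbaa => ba
  | aabaaab => bbaaab => baab => bbb
  | bbbb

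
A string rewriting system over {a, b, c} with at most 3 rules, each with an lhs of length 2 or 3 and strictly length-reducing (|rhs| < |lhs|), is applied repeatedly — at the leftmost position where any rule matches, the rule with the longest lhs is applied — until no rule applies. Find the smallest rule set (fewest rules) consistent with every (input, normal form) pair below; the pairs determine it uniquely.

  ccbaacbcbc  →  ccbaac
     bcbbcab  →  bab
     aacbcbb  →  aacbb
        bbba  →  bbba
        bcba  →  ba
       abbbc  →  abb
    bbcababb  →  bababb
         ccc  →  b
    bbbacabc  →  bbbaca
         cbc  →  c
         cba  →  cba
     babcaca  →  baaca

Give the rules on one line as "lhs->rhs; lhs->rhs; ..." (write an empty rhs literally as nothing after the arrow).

bc->; ccc->b

  | ccbaacbcbc => ccbaacbc => ccbaac
  | bcbbcab => bbcab => bab
  | aacbcbb => aacbb
  | bbba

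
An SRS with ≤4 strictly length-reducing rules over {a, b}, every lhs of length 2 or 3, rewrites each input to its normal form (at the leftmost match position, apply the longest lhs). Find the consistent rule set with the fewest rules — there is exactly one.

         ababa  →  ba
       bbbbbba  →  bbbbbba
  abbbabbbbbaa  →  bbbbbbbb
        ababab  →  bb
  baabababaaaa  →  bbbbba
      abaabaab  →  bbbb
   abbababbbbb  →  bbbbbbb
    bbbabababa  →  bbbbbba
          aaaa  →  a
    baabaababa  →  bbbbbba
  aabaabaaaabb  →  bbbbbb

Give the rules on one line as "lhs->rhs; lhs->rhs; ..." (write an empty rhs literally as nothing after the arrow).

aa->b; aaa->; abb->b; bab->bb

  | ababa => abba => ba
  | bbbbbba
  | abbbabbbbbaa => bbabbbbbaa => bbbbbbbaa => bbbbbbbb
  | ababab => abbab => bab => bb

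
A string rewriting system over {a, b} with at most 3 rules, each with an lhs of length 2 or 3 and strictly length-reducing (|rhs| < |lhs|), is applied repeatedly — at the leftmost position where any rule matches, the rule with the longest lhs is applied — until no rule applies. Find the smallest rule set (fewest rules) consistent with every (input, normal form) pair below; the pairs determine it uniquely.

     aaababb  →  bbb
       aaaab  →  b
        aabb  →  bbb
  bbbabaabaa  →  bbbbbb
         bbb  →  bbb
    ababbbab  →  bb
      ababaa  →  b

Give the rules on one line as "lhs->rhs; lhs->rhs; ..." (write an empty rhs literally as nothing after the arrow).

  | aaababb => bbabb => bbb
  | aaaab => bab => b
  | aabb => bbb
  | bbbabaabaa => bbbaabaa => bbbbbaa => bbbbbb

aa->b; aaa->b; ab->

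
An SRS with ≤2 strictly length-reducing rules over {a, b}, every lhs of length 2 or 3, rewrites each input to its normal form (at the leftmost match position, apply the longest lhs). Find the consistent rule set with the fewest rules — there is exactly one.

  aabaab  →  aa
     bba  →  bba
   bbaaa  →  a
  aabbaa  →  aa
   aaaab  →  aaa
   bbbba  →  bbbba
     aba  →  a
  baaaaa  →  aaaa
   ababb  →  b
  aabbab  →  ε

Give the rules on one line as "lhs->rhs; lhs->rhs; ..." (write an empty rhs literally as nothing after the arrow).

ab->; baa->a

  | aabaab => aaab => aa
  | bba
  | bbaaa => baa => a
  | aabbaa => abaa => aa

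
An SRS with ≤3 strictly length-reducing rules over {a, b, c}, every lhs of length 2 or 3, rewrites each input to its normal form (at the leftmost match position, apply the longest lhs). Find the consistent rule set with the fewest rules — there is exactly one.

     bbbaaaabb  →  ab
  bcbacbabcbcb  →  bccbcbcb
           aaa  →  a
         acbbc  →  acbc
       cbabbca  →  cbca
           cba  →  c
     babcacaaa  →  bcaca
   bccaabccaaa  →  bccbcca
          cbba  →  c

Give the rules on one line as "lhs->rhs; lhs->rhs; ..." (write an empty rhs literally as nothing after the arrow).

aa->; ba->; bb->b

  | bbbaaaabb => bbaaaabb => baaaabb => aaabb => abb => ab
  | bcbacbabcbcb => bccbabcbcb => bccbcbcb
  | aaa => a
  | acbbc => acbc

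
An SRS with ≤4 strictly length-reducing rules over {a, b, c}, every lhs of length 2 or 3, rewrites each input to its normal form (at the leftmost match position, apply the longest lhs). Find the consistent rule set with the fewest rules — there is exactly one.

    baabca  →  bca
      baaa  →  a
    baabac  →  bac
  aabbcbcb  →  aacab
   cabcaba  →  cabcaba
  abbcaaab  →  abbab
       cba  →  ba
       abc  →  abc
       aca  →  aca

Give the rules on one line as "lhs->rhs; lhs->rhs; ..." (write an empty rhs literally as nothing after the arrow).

  | baabca => bca
  | baaa => a
  | baabac => bac
  | aabbcbcb => aabbbcb => aacacb => aacab

baa->; bbb->ca; caa->; cb->b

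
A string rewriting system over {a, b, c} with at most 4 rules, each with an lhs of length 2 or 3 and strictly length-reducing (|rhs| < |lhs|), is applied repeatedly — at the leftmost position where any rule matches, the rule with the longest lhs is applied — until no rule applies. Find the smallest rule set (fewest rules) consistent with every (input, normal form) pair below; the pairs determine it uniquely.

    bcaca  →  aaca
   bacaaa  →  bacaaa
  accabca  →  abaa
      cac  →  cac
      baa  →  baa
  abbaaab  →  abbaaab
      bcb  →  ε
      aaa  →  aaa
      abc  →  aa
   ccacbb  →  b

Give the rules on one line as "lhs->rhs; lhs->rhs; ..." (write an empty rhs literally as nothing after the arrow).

  | bcaca => aaca
  | bacaaa
  | accabca => abbca => abaa
  | cac

bc->a; bcb->; cca->b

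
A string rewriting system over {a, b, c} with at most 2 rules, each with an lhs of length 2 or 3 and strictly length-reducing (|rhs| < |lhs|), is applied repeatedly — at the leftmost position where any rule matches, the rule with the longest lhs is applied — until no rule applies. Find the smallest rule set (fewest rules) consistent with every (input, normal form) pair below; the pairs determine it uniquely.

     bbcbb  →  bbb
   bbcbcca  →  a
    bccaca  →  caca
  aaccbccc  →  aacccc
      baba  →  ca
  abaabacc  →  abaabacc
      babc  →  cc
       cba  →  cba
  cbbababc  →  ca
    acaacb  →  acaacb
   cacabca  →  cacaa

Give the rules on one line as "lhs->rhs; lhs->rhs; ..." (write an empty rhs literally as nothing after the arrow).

  | bbcbb => bbb
  | bbcbcca => bbcca => bca => a
  | bccaca => caca
  | aaccbccc => aacccc

bab->c; bc->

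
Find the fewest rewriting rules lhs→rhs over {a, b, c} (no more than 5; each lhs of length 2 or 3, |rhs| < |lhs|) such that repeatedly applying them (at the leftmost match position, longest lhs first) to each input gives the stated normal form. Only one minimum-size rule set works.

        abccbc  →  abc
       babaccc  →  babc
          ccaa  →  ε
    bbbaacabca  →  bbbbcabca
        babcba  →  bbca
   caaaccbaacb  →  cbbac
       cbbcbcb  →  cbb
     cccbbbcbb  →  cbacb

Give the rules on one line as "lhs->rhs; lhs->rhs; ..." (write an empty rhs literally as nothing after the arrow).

aa->b; acc->; bcb->ac; ccb->

  | abccbc => abc
  | babaccc => babc
  | ccaa => ccb => ε
  | bbbaacabca => bbbbcabca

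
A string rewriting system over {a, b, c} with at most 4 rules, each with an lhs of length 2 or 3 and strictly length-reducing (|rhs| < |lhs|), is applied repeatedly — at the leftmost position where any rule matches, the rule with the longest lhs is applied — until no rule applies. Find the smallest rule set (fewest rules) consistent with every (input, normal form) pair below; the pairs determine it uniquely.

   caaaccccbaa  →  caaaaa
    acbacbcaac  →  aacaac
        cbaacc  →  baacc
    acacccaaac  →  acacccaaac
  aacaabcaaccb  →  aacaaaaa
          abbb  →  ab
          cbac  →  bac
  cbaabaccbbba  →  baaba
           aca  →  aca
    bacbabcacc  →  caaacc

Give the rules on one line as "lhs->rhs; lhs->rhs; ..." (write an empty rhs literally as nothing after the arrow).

acb->bc; bb->; bc->a; cb->b

  | caaaccccbaa => caaacccbaa => caaaccbaa => caaacbaa => caabcaa => caaaaa
  | acbacbcaac => bcacbcaac => aacbcaac => abccaac => aacaac
  | cbaacc => baacc
  | acacccaaac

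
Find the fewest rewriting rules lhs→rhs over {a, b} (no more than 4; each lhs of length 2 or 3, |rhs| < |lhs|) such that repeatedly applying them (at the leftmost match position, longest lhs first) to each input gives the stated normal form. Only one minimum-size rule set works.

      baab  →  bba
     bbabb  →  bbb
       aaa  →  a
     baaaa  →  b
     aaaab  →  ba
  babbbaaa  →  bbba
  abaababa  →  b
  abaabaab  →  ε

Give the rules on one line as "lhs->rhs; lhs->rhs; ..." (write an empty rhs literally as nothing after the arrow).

  | baab => bba
  | bbabb => bbb
  | aaa => a
  | baaaa => baa => b

aa->; aab->ba; ab->; aba->aa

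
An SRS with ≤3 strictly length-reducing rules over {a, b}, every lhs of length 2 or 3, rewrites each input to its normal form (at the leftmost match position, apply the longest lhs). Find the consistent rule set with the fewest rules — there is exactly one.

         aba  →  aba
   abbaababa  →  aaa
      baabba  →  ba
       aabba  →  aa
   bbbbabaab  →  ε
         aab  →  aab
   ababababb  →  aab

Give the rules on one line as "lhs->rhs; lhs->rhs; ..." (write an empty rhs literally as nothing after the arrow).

  | aba
  | abbaababa => aababa => aaa
  | baabba => babba => ba
  | aabba => aa

baa->ba; bab->; bba->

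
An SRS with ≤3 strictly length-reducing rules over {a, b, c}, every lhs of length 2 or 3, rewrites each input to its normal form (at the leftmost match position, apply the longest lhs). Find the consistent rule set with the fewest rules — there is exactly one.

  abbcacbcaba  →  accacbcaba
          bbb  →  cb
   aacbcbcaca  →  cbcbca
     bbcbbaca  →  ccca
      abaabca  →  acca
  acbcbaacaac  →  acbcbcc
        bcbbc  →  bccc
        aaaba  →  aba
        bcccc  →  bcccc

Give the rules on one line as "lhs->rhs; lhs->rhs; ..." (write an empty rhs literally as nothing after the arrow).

aa->; aca->a; bb->c

  | abbcacbcaba => accacbcaba
  | bbb => cb
  | aacbcbcaca => cbcbcaca => cbcbca
  | bbcbbaca => ccbbaca => cccaca => ccca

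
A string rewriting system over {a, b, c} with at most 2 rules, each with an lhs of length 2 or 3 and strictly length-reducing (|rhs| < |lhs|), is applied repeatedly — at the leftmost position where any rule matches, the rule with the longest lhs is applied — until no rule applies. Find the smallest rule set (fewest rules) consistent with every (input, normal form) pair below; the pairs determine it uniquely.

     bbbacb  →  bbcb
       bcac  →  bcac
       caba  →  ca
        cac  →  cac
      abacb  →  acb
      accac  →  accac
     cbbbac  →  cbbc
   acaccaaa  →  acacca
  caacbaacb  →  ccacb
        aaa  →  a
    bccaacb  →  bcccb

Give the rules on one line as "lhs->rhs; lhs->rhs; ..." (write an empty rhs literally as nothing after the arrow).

aa->; ba->

  | bbbacb => bbcb
  | bcac
  | caba => ca
  | cac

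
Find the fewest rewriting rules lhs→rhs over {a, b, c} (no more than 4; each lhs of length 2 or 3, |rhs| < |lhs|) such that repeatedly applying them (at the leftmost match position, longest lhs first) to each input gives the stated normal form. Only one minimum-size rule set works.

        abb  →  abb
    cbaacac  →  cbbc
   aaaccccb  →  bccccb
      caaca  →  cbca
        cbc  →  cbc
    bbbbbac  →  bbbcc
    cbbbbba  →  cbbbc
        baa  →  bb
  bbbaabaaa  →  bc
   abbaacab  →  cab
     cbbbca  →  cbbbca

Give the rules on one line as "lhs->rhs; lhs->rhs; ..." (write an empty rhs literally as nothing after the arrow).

aa->b; ac->c; bba->c; cac->c

  | abb
  | cbaacac => cbbcac => cbbc
  | aaaccccb => baccccb => bccccb
  | caaca => cbca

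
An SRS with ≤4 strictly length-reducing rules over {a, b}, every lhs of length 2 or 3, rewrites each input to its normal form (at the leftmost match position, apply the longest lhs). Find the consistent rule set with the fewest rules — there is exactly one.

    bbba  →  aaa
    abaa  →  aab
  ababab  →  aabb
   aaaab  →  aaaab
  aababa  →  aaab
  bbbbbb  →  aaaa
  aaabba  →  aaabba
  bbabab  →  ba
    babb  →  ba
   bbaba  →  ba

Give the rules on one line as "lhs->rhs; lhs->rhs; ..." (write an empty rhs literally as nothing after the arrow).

baa->ab; bab->ba; bbb->aa

  | bbba => aaa
  | abaa => aab
  | ababab => abaab => aabb
  | aaaab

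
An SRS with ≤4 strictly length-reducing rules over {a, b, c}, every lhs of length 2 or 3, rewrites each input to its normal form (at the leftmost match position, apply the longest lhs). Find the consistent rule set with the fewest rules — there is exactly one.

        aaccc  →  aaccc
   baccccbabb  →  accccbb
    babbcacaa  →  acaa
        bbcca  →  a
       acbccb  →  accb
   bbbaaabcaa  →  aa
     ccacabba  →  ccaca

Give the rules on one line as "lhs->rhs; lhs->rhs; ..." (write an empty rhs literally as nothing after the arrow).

ab->b; ba->a; bc->

  | aaccc
  | baccccbabb => accccbabb => accccabb => accccbb
  | babbcacaa => abbcacaa => bbcacaa => bacaa => acaa
  | bbcca => bca => a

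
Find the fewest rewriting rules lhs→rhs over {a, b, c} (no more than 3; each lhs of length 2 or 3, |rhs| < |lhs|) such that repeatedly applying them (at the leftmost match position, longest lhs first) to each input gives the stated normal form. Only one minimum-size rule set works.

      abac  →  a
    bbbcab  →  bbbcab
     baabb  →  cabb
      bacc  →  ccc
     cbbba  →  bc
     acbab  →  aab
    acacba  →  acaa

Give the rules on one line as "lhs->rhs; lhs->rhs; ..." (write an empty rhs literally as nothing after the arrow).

  | abac => acc => a
  | bbbcab
  | baabb => cabb
  | bacc => ccc

acc->a; ba->c; cb->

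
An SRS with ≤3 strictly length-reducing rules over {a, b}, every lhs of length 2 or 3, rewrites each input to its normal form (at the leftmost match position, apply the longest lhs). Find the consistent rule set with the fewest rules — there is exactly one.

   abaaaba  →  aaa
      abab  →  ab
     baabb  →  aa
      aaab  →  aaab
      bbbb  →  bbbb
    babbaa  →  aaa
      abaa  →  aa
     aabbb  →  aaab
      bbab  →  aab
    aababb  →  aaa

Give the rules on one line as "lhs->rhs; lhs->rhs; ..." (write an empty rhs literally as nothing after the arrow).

abb->aa; ba->; bba->aa

  | abaaaba => aaaba => aaa
  | abab => ab
  | baabb => abb => aa
  | aaab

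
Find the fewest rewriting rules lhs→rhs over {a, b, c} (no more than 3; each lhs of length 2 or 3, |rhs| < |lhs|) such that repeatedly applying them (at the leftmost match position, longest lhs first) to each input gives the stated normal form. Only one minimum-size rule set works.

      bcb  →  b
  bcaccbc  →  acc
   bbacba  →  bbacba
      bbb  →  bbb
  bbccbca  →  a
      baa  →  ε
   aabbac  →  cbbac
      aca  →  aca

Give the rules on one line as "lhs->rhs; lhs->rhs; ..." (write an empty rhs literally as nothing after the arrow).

aa->c; bc->

  | bcb => b
  | bcaccbc => accbc => acc
  | bbacba
  | bbb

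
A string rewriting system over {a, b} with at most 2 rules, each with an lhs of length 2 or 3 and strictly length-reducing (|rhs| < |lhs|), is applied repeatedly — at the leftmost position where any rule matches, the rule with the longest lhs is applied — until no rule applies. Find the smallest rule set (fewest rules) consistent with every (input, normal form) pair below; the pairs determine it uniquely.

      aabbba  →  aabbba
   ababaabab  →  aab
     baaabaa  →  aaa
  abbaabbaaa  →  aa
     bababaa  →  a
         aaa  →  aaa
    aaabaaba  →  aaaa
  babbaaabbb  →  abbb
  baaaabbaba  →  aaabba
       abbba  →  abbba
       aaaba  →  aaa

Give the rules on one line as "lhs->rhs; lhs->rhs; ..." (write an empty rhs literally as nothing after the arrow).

aba->a; baa->a

  | aabbba
  | ababaabab => abaabab => aabab => aab
  | baaabaa => aabaa => aaa
  | abbaabbaaa => ababbaaa => abbaaa => abaa => aa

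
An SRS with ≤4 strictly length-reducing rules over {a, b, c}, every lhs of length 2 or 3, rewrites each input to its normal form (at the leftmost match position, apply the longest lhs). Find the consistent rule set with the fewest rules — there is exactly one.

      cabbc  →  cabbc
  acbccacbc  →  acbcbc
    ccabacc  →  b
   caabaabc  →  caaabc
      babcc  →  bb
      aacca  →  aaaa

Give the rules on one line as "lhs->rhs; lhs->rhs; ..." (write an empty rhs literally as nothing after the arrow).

  | cabbc
  | acbccacbc => acbbacbc => acbcbc
  | ccabacc => babacc => bacc => cc => b
  | caabaabc => caaabc

acc->aa; ba->; cc->b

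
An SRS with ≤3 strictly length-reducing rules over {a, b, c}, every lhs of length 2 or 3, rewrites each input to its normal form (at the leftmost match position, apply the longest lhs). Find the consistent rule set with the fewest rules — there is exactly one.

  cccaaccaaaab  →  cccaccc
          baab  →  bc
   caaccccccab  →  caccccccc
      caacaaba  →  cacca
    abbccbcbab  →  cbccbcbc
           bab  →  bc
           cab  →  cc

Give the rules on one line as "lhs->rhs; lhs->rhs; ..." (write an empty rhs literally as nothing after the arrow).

  | cccaaccaaaab => cccaccaaaab => cccaccaaab => cccaccaab => cccaccab => cccaccc
  | baab => bab => bc
  | caaccccccab => caccccccab => caccccccc
  | caacaaba => cacaaba => cacaba => cacca

aa->a; ab->c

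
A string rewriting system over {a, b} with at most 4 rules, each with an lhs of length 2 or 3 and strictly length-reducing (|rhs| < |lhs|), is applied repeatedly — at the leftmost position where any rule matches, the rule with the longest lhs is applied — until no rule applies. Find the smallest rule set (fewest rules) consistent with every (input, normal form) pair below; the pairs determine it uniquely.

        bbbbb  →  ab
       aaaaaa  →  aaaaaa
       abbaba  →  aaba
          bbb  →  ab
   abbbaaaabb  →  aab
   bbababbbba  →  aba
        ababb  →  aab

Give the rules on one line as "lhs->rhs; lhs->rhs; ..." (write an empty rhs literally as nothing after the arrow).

  | bbbbb => abbb => bbb => ab
  | aaaaaa
  | abbaba => bbaba => aaba
  | bbb => ab

abb->bb; bab->a; bb->a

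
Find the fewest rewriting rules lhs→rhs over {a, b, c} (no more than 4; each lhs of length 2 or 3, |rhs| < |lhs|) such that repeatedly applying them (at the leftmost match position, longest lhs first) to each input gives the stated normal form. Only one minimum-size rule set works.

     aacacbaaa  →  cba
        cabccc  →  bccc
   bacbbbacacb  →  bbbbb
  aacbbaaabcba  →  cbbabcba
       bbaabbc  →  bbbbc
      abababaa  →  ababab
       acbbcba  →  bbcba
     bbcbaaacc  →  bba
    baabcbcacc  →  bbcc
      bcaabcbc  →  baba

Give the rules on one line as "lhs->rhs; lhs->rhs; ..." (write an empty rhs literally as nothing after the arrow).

aa->; ac->; ca->; cbc->a

  | aacacbaaa => cacbaaa => cbaaa => cba
  | cabccc => bccc
  | bacbbbacacb => bbbbacacb => bbbbacb => bbbbb
  | aacbbaaabcba => cbbaaabcba => cbbabcba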